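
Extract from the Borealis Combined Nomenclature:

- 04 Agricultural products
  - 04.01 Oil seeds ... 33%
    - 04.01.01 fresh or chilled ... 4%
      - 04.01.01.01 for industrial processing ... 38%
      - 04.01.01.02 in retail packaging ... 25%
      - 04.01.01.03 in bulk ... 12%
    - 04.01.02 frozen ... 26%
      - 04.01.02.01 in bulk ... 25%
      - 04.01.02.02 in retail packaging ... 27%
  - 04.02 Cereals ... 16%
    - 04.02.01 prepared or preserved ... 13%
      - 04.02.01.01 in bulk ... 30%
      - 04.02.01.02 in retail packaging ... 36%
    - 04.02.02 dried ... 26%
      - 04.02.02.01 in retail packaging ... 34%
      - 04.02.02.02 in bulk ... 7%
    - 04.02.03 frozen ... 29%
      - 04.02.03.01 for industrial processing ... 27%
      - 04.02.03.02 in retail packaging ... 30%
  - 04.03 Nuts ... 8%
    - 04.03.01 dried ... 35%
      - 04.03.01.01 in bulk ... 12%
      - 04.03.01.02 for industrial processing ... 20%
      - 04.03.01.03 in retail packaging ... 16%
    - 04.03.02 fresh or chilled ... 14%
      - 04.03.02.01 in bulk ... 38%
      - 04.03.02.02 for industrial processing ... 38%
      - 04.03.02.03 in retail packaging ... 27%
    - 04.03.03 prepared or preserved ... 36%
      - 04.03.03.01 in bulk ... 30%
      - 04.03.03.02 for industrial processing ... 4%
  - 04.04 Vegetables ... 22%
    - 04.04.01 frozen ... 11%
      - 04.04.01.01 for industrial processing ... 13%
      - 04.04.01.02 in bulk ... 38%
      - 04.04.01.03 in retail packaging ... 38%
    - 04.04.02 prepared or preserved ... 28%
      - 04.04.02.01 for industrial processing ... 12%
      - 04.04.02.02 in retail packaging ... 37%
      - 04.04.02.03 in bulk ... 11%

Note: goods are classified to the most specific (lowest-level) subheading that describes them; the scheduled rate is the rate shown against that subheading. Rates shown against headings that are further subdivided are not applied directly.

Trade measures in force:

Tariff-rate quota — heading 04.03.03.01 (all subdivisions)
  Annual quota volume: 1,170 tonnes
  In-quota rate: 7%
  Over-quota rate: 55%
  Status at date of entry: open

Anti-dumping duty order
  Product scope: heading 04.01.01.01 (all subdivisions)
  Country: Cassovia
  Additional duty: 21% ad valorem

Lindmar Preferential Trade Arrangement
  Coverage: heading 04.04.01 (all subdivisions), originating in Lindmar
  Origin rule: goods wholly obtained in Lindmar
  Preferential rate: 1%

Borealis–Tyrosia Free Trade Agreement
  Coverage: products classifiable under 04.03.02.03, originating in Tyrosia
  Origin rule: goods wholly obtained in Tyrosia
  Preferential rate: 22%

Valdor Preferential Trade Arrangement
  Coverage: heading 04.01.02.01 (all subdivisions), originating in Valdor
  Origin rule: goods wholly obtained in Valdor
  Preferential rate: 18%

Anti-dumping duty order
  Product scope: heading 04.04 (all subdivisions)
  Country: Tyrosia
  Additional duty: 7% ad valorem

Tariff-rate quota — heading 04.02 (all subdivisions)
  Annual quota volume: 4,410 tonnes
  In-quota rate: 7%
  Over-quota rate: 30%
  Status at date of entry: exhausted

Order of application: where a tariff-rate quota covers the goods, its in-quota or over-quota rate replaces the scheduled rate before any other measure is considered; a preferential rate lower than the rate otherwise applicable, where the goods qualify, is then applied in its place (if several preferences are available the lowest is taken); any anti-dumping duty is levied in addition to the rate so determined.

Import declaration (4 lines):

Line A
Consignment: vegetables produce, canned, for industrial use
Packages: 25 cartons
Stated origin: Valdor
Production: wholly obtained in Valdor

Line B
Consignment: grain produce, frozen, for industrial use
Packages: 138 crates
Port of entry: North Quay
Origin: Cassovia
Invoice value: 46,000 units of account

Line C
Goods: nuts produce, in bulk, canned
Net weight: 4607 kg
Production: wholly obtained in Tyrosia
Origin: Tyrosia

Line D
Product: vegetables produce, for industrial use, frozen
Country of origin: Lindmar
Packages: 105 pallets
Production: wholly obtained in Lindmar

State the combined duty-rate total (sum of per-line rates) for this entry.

Line A: vegetables → 04.04; canned → 04.04.02; for industrial use → 04.04.02.01. Scheduled 12%. Valdor agreement on 04.01.02.01: 04.04.02.01 not covered. → 12%.
Line B: grain → 04.02; frozen → 04.02.03; for industrial use → 04.02.03.01. Scheduled 27%. quota on 04.02 exhausted → over-quota 30%. → 30%.
Line C: nuts → 04.03; canned → 04.03.03; in bulk → 04.03.03.01. Scheduled 30%. quota on 04.03.03.01 open → in-quota 7%; Tyrosia agreement on 04.03.02.03: 04.03.03.01 not covered. → 7%.
Line D: vegetables → 04.04; frozen → 04.04.01; for industrial use → 04.04.01.01. Scheduled 13%. Lindmar agreement on 04.04.01: wholly obtained → 1% available; preferential 1%. → 1%.
Sum: 12% + 30% + 7% + 1% = 50%.

50%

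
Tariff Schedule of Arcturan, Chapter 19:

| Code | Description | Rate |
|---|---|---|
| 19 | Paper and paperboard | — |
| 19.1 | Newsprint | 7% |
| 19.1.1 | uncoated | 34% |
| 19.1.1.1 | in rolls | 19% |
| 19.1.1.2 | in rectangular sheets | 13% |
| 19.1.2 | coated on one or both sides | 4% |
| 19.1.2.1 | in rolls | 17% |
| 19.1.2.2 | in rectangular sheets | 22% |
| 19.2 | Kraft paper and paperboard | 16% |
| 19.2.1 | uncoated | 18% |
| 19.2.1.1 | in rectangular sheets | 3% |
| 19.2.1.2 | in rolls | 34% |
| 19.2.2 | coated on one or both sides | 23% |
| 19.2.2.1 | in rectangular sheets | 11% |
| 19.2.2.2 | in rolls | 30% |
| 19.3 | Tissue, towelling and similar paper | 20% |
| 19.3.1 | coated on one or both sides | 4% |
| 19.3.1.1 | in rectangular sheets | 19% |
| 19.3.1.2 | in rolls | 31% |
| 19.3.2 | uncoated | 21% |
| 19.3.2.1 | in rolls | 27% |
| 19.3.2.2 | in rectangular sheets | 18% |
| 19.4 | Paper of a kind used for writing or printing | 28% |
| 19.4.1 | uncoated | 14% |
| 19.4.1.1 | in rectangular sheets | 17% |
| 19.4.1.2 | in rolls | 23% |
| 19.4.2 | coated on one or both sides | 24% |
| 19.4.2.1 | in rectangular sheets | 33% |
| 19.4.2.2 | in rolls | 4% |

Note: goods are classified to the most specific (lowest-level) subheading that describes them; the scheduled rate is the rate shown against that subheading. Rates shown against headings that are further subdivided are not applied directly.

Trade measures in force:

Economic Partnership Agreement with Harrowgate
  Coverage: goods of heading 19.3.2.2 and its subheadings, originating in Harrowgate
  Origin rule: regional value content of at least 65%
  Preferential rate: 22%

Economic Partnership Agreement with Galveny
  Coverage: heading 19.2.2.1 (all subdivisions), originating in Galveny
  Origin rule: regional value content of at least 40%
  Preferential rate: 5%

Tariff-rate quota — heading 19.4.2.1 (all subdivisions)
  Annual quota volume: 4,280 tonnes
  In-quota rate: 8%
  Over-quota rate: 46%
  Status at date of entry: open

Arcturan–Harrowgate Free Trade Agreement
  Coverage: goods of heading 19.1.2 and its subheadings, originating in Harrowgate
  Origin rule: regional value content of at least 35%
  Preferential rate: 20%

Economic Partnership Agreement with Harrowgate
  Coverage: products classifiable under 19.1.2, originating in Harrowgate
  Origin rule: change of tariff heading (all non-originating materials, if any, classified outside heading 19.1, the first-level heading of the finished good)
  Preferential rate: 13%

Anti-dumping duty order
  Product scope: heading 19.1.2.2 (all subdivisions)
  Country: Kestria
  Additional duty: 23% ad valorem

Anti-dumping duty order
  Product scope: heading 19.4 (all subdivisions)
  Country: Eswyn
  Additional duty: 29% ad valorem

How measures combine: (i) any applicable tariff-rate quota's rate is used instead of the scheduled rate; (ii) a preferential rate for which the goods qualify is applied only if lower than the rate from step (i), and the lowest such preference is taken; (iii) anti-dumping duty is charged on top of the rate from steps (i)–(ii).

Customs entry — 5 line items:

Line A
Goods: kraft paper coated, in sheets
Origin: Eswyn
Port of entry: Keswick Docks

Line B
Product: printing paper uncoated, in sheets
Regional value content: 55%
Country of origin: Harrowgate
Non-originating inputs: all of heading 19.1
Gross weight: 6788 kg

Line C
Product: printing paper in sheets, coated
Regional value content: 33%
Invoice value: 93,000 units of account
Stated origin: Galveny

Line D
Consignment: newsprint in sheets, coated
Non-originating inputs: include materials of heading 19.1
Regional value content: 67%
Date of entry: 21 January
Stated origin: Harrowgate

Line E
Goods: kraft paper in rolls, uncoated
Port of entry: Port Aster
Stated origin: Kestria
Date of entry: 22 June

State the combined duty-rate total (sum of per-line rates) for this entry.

90%

Line A: kraft paper → 19.2; coated → 19.2.2; in sheets → 19.2.2.1. Scheduled 11%. No special measure applies. → 11%.
Line B: printing paper → 19.4; uncoated → 19.4.1; in sheets → 19.4.1.1. Scheduled 17%. Harrowgate agreement on 19.3.2.2: 19.4.1.1 not covered; Harrowgate agreement on 19.1.2: 19.4.1.1 not covered; Harrowgate agreement on 19.1.2: 19.4.1.1 not covered. → 17%.
Line C: printing paper → 19.4; coated → 19.4.2; in sheets → 19.4.2.1. Scheduled 33%. quota on 19.4.2.1 open → in-quota 8%; Galveny agreement on 19.2.2.1: 19.4.2.1 not covered. → 8%.
Line D: newsprint → 19.1; coated → 19.1.2; in sheets → 19.1.2.2. Scheduled 22%. Harrowgate agreement on 19.3.2.2: 19.1.2.2 not covered; Harrowgate agreement on 19.1.2: RVC ≥ 35% → 20% available; Harrowgate agreement on 19.1.2: CTH not met; preferential 20%. → 20%.
Line E: kraft paper → 19.2; uncoated → 19.2.1; in rolls → 19.2.1.2. Scheduled 34%. No special measure applies. → 34%.
Sum: 11% + 17% + 8% + 20% + 34% = 90%.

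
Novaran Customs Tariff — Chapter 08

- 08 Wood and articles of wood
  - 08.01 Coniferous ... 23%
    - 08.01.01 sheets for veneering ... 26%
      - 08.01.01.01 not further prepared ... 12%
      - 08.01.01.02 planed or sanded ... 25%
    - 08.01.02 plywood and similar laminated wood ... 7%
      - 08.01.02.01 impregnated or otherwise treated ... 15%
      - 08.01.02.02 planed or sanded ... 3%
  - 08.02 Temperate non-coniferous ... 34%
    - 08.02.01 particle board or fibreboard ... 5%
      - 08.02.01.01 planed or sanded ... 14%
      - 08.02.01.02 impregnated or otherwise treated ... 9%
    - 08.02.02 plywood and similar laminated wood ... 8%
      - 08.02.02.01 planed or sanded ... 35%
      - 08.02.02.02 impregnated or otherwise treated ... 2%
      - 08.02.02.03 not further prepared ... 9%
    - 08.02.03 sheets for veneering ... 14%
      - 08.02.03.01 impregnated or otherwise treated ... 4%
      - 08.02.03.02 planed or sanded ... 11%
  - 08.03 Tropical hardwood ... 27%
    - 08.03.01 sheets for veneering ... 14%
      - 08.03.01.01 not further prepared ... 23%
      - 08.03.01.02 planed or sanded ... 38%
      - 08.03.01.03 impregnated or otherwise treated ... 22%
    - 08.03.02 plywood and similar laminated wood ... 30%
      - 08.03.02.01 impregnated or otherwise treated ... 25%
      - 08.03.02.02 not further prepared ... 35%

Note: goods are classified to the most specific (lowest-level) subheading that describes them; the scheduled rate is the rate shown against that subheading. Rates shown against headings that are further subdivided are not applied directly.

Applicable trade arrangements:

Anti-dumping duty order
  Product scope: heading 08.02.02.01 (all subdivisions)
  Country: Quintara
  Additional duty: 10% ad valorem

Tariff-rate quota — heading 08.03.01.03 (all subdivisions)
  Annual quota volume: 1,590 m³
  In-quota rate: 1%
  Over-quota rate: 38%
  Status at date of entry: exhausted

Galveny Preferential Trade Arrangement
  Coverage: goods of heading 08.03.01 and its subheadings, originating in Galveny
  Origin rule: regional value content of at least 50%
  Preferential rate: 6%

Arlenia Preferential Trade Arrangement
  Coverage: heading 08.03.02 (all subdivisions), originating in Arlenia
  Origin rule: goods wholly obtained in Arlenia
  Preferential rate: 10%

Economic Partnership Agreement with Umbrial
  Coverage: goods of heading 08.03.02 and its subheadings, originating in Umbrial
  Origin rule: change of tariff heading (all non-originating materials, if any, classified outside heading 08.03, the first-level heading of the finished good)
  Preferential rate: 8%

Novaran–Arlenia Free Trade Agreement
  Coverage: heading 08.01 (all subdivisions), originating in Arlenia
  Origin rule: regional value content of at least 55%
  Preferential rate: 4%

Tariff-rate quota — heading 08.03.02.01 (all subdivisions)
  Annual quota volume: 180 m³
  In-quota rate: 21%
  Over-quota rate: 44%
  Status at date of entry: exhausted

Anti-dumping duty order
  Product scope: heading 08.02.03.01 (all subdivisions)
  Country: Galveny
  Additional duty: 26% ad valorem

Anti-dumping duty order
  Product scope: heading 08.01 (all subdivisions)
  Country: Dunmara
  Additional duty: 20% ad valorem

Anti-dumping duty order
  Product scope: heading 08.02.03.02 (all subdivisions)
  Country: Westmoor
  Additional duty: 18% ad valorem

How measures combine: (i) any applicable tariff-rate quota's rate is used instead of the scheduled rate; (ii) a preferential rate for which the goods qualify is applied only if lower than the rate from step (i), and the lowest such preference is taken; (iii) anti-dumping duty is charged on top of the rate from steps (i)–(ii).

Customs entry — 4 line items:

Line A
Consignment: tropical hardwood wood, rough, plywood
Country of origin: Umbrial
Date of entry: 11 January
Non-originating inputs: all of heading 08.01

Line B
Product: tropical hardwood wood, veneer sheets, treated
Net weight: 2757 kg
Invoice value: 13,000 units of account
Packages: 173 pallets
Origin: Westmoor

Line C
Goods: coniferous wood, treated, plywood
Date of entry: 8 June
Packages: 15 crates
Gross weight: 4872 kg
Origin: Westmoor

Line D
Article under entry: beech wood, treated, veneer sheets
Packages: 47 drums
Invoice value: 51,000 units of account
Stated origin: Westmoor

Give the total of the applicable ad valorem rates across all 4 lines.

Line A: tropical hardwood → 08.03; plywood → 08.03.02; rough → 08.03.02.02. Scheduled 35%. Umbrial agreement on 08.03.02: CTH met → 8% available; preferential 8%. → 8%.
Line B: tropical hardwood → 08.03; veneer sheets → 08.03.01; treated → 08.03.01.03. Scheduled 22%. quota on 08.03.01.03 exhausted → over-quota 38%. → 38%.
Line C: coniferous → 08.01; plywood → 08.01.02; treated → 08.01.02.01. Scheduled 15%. No special measure applies. → 15%.
Line D: beech → 08.02; veneer sheets → 08.02.03; treated → 08.02.03.01. Scheduled 4%. No special measure applies. → 4%.
Sum: 8% + 38% + 15% + 4% = 65%.

65%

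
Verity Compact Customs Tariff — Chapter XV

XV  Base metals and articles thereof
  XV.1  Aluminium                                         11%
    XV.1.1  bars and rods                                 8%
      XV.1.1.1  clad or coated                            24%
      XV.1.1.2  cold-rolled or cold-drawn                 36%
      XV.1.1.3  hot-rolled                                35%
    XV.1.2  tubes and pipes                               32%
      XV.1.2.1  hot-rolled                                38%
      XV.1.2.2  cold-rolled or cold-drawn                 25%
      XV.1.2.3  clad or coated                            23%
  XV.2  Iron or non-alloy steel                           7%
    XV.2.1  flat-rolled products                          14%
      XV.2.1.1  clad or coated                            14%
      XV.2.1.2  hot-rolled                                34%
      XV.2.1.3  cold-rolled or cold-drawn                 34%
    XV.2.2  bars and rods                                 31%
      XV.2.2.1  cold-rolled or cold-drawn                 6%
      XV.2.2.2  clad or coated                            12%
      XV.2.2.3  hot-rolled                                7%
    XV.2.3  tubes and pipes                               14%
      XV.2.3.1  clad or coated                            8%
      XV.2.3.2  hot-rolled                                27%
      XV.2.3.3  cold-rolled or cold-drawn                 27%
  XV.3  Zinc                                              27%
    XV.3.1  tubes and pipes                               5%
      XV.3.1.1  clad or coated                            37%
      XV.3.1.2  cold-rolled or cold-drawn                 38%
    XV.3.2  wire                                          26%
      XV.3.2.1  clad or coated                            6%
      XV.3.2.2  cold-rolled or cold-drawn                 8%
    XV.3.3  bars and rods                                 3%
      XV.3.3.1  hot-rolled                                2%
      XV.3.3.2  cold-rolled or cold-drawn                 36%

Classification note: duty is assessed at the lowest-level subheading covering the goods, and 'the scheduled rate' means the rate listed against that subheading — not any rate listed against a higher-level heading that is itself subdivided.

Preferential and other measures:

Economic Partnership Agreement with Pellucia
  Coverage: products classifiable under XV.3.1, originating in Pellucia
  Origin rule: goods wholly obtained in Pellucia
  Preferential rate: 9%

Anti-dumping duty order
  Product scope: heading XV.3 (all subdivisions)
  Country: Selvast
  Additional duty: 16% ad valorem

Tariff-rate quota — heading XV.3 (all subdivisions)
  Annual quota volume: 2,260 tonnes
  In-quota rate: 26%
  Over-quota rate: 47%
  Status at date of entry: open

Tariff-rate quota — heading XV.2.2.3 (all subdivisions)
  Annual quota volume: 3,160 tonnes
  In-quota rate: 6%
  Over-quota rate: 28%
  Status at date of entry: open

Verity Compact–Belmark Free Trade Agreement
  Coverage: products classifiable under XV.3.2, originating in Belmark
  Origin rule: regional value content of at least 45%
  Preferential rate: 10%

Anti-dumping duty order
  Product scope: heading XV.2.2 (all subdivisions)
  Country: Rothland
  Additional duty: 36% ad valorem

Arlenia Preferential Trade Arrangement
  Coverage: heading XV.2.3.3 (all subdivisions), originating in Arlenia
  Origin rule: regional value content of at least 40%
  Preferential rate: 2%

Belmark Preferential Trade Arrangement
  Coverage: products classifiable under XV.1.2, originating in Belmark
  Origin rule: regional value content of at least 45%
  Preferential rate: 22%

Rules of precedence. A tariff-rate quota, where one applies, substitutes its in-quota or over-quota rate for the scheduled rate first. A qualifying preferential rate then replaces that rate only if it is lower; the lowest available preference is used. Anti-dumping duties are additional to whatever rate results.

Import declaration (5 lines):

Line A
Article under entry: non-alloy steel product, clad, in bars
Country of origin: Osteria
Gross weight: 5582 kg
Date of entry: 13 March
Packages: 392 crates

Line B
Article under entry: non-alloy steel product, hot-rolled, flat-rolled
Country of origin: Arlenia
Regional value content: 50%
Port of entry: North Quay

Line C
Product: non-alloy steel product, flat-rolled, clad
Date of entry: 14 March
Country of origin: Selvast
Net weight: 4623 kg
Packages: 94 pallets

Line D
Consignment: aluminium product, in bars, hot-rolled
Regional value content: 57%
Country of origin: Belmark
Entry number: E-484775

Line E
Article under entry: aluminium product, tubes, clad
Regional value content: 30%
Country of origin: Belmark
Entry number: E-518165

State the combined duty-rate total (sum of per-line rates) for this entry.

118%

Line A: non-alloy steel → XV.2; in bars → XV.2.2; clad → XV.2.2.2. Scheduled 12%. No special measure applies. → 12%.
Line B: non-alloy steel → XV.2; flat-rolled → XV.2.1; hot-rolled → XV.2.1.2. Scheduled 34%. Arlenia agreement on XV.2.3.3: XV.2.1.2 not covered. → 34%.
Line C: non-alloy steel → XV.2; flat-rolled → XV.2.1; clad → XV.2.1.1. Scheduled 14%. No special measure applies. → 14%.
Line D: aluminium → XV.1; in bars → XV.1.1; hot-rolled → XV.1.1.3. Scheduled 35%. Belmark agreement on XV.3.2: XV.1.1.3 not covered; Belmark agreement on XV.1.2: XV.1.1.3 not covered. → 35%.
Line E: aluminium → XV.1; tubes → XV.1.2; clad → XV.1.2.3. Scheduled 23%. Belmark agreement on XV.3.2: XV.1.2.3 not covered; Belmark agreement on XV.1.2: RVC < 45%. → 23%.
Sum: 12% + 34% + 14% + 35% + 23% = 118%.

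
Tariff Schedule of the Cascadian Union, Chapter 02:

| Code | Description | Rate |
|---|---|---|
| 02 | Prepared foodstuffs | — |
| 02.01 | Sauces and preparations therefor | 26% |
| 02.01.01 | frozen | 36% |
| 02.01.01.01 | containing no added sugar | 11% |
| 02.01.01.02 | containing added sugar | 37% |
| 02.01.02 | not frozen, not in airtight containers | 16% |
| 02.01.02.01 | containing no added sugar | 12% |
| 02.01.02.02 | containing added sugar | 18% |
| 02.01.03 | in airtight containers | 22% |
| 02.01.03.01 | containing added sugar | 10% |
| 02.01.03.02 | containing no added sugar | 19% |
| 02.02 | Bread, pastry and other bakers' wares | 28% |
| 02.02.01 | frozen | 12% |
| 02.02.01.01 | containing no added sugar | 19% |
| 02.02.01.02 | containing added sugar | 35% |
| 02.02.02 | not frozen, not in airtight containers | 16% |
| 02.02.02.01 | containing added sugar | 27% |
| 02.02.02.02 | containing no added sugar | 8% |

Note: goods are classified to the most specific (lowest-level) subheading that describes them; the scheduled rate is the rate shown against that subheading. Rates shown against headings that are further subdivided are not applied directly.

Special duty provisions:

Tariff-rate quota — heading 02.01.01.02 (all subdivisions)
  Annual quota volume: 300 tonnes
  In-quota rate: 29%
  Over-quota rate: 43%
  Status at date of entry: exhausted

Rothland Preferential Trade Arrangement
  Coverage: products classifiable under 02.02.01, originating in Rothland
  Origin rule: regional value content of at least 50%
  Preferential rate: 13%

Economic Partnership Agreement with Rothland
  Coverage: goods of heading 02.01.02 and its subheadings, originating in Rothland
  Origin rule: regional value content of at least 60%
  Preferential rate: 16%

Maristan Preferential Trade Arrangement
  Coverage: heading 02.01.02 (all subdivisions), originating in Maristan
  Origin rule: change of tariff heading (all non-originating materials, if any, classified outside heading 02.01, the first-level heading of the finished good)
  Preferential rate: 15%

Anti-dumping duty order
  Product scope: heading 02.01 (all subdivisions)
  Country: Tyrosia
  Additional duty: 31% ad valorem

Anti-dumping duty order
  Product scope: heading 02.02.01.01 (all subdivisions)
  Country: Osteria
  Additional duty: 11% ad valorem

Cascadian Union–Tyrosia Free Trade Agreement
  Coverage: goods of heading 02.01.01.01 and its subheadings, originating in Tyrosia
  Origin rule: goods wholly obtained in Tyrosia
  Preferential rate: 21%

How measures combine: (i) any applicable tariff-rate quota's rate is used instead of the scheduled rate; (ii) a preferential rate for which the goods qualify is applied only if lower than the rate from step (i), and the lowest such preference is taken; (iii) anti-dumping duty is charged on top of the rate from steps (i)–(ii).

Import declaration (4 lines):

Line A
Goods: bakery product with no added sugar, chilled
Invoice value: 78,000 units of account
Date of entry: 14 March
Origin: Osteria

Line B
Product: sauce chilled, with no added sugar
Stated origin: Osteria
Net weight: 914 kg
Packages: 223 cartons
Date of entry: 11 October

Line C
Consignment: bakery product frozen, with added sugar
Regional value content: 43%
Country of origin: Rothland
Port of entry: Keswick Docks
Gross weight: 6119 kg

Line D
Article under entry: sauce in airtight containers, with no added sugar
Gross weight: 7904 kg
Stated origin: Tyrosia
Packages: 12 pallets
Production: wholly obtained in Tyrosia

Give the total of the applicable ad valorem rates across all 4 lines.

105%

Line A: bakery product → 02.02; chilled → 02.02.02; with no added sugar → 02.02.02.02. Scheduled 8%. No special measure applies. → 8%.
Line B: sauce → 02.01; chilled → 02.01.02; with no added sugar → 02.01.02.01. Scheduled 12%. No special measure applies. → 12%.
Line C: bakery product → 02.02; frozen → 02.02.01; with added sugar → 02.02.01.02. Scheduled 35%. Rothland agreement on 02.02.01: RVC < 50%; Rothland agreement on 02.01.02: 02.02.01.02 not covered. → 35%.
Line D: sauce → 02.01; in airtight containers → 02.01.03; with no added sugar → 02.01.03.02. Scheduled 19%. Tyrosia agreement on 02.01.01.01: 02.01.03.02 not covered; anti-dumping (Tyrosia, 02.01): +31%; total 19% + 31% = 50%. → 50%.
Sum: 8% + 12% + 35% + 50% = 105%.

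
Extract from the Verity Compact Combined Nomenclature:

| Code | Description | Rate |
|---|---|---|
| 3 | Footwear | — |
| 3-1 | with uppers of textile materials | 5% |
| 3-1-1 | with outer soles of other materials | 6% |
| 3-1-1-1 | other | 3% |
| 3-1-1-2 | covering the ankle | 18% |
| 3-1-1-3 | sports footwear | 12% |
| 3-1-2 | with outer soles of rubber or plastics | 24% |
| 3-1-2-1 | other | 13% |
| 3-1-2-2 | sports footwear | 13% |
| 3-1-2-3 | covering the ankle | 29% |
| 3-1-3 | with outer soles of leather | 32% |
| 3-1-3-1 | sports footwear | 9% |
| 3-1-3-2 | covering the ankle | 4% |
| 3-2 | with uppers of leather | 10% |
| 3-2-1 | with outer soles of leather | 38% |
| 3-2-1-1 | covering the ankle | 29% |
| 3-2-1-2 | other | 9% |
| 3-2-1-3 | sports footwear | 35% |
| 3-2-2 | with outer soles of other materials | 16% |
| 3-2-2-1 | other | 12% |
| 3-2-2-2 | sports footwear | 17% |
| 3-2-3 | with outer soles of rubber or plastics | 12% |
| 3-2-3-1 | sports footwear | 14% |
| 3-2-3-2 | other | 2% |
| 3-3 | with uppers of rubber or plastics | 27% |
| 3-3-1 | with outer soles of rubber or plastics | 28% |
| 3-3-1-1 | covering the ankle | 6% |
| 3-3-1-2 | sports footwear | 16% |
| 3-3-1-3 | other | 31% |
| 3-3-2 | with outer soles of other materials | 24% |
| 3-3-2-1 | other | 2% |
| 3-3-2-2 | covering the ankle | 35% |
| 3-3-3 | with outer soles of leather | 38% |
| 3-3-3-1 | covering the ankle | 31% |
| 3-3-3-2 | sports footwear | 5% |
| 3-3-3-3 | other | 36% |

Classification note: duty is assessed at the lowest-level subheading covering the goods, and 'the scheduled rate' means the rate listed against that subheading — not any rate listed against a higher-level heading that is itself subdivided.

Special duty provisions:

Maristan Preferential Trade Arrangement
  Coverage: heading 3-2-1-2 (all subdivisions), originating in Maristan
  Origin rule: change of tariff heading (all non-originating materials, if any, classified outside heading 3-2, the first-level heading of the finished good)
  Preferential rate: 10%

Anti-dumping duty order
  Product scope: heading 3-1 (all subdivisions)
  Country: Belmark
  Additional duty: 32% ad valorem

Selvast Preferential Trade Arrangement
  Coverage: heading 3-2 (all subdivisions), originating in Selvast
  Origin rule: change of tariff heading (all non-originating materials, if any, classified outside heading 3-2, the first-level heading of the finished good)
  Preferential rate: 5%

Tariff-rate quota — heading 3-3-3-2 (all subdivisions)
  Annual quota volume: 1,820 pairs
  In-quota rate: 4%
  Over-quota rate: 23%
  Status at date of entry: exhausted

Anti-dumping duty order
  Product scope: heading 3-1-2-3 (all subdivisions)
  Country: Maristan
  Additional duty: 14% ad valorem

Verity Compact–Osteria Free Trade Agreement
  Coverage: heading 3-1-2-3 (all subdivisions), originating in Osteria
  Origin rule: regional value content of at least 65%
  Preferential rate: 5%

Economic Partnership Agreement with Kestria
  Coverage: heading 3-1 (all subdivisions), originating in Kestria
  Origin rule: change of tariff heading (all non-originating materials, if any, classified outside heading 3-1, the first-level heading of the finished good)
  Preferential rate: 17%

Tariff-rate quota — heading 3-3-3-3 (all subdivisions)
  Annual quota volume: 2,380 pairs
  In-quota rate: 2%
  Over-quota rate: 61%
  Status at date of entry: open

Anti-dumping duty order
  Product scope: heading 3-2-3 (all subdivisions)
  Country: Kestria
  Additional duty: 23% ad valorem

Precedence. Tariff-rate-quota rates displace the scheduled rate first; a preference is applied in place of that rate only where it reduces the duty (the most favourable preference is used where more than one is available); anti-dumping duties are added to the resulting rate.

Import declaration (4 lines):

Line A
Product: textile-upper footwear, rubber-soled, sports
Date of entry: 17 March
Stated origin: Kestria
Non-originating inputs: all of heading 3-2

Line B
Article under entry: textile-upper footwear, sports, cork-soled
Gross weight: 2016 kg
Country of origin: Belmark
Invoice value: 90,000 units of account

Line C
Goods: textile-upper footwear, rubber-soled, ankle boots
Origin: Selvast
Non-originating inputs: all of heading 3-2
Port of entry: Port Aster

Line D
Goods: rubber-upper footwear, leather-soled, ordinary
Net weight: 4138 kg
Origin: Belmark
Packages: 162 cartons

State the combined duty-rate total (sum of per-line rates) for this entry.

88%

Line A: textile-upper → 3-1; rubber-soled → 3-1-2; sports → 3-1-2-2. Scheduled 13%. Kestria agreement on 3-1: CTH met → 17% available; preference 17% not lower than 13% → no reduction. → 13%.
Line B: textile-upper → 3-1; cork-soled → 3-1-1; sports → 3-1-1-3. Scheduled 12%. anti-dumping (Belmark, 3-1): +32%; total 12% + 32% = 44%. → 44%.
Line C: textile-upper → 3-1; rubber-soled → 3-1-2; ankle boots → 3-1-2-3. Scheduled 29%. Selvast agreement on 3-2: 3-1-2-3 not covered. → 29%.
Line D: rubber-upper → 3-3; leather-soled → 3-3-3; ordinary → 3-3-3-3. Scheduled 36%. quota on 3-3-3-3 open → in-quota 2%. → 2%.
Sum: 13% + 44% + 29% + 2% = 88%.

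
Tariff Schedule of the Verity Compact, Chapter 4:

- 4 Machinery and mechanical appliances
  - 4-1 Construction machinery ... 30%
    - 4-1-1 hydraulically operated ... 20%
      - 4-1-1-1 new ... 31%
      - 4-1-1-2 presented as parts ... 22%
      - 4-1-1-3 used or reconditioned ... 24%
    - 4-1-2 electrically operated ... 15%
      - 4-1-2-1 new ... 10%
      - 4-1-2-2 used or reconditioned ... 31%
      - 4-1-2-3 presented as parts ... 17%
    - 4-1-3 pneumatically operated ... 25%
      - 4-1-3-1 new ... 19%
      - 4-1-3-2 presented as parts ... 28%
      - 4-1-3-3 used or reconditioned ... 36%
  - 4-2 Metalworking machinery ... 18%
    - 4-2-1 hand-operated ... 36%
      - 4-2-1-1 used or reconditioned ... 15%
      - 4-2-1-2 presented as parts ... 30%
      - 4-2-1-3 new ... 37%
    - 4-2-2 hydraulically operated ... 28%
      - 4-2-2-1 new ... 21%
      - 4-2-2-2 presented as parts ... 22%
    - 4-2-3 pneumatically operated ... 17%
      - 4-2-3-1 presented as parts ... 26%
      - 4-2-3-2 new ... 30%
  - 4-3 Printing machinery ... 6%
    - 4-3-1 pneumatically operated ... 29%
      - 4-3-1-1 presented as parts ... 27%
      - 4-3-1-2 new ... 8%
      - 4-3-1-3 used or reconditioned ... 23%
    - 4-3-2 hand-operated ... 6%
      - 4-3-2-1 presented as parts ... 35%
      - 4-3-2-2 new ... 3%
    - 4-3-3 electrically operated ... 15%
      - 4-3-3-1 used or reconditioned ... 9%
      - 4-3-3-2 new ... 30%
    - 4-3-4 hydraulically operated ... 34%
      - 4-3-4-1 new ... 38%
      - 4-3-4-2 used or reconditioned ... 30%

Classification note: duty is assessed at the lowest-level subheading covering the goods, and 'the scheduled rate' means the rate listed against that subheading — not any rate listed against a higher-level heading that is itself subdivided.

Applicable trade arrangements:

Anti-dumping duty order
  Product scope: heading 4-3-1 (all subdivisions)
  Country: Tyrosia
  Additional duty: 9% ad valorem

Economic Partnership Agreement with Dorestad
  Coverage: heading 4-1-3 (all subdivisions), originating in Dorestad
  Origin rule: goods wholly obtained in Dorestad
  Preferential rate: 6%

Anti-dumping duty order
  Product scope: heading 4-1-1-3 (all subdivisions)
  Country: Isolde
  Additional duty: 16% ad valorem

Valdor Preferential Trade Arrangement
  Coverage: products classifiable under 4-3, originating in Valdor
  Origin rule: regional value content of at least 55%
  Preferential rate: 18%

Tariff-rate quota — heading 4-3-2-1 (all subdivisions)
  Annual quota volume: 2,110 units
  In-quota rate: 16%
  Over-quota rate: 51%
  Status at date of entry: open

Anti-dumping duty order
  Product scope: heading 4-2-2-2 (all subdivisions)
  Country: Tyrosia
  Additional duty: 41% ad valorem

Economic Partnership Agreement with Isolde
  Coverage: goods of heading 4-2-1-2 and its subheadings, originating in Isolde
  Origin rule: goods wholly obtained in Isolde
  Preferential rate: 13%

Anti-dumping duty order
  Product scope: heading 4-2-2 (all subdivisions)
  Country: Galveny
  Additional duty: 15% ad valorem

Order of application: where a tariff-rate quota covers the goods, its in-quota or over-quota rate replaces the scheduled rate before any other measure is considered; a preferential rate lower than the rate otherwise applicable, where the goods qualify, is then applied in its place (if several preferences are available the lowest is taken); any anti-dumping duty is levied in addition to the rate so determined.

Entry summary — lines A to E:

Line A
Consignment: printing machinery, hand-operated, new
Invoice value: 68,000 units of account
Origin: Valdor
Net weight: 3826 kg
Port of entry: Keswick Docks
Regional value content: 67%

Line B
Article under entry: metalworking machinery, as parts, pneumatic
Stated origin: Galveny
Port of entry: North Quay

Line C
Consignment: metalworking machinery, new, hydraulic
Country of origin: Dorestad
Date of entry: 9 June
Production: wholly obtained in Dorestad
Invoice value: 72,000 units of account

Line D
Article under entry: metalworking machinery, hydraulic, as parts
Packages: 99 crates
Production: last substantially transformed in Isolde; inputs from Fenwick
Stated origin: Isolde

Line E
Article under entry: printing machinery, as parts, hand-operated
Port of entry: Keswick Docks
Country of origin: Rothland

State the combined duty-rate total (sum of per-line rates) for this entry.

Line A: printing → 4-3; hand-operated → 4-3-2; new → 4-3-2-2. Scheduled 3%. Valdor agreement on 4-3: RVC ≥ 55% → 18% available; preference 18% not lower than 3% → no reduction. → 3%.
Line B: metalworking → 4-2; pneumatic → 4-2-3; as parts → 4-2-3-1. Scheduled 26%. No special measure applies. → 26%.
Line C: metalworking → 4-2; hydraulic → 4-2-2; new → 4-2-2-1. Scheduled 21%. Dorestad agreement on 4-1-3: 4-2-2-1 not covered. → 21%.
Line D: metalworking → 4-2; hydraulic → 4-2-2; as parts → 4-2-2-2. Scheduled 22%. Isolde agreement on 4-2-1-2: 4-2-2-2 not covered. → 22%.
Line E: printing → 4-3; hand-operated → 4-3-2; as parts → 4-3-2-1. Scheduled 35%. quota on 4-3-2-1 open → in-quota 16%. → 16%.
Sum: 3% + 26% + 21% + 22% + 16% = 88%.

88%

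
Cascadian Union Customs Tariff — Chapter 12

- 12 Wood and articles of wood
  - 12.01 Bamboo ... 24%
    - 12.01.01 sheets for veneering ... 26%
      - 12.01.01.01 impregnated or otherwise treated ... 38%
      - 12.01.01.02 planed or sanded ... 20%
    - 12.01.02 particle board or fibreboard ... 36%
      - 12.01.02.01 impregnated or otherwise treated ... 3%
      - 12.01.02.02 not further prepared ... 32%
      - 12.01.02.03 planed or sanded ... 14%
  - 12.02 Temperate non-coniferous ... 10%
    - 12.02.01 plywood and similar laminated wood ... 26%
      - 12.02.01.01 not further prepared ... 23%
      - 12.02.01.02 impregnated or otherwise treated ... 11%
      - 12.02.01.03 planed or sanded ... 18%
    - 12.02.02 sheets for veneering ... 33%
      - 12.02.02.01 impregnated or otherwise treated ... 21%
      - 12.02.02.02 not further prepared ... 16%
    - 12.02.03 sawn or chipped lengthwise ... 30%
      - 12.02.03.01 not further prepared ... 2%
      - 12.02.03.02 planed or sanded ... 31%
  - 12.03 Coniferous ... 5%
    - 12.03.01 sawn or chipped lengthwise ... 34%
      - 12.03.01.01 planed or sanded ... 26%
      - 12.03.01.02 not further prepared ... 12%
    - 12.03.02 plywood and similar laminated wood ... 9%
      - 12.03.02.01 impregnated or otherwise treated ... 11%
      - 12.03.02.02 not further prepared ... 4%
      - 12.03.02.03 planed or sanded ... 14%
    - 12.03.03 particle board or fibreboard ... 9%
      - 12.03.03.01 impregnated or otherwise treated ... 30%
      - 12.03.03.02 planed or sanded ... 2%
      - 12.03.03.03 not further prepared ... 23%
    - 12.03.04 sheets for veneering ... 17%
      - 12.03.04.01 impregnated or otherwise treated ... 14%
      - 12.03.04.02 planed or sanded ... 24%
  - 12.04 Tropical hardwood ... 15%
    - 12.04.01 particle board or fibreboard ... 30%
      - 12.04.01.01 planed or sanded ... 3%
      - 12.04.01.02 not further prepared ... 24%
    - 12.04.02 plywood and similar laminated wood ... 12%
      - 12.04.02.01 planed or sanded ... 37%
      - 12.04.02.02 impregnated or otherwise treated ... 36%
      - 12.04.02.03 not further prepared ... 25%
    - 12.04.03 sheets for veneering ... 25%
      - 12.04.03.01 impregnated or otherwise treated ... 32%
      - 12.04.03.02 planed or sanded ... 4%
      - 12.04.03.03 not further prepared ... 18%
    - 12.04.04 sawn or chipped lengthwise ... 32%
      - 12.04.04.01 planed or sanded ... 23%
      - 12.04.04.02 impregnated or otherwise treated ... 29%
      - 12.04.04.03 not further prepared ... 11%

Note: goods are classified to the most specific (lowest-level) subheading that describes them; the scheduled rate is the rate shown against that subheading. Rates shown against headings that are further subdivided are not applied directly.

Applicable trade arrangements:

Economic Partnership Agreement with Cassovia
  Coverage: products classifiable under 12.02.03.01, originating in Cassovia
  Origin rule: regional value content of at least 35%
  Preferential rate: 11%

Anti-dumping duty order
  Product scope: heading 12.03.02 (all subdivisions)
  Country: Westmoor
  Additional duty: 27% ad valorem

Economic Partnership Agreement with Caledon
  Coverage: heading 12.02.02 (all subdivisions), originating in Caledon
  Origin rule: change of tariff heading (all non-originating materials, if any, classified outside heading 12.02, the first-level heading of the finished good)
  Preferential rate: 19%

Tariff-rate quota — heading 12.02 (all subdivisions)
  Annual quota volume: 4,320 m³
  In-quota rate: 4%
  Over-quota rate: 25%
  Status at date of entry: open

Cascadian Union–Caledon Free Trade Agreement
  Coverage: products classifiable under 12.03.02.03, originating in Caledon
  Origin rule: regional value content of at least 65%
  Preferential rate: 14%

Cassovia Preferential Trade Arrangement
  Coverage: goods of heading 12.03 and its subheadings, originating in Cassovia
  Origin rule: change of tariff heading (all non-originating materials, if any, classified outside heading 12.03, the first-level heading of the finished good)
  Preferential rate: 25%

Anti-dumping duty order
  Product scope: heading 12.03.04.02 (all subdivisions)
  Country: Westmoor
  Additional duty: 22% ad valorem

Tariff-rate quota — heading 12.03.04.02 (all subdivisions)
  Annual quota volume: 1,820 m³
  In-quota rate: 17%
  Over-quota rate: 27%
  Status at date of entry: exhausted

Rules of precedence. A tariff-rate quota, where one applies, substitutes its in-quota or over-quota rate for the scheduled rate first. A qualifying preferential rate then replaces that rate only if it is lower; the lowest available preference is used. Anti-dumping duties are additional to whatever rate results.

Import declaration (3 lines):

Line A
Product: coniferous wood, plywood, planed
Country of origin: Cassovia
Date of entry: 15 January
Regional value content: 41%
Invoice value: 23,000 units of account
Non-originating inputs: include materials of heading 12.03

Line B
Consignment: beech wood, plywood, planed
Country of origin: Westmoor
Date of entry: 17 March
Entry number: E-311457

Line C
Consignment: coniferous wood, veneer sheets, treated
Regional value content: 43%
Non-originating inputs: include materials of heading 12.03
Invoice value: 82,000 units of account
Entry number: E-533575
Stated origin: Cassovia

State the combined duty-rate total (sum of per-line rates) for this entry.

Line A: coniferous → 12.03; plywood → 12.03.02; planed → 12.03.02.03. Scheduled 14%. Cassovia agreement on 12.02.03.01: 12.03.02.03 not covered; Cassovia agreement on 12.03: CTH not met. → 14%.
Line B: beech → 12.02; plywood → 12.02.01; planed → 12.02.01.03. Scheduled 18%. quota on 12.02 open → in-quota 4%. → 4%.
Line C: coniferous → 12.03; veneer sheets → 12.03.04; treated → 12.03.04.01. Scheduled 14%. Cassovia agreement on 12.02.03.01: 12.03.04.01 not covered; Cassovia agreement on 12.03: CTH not met. → 14%.
Sum: 14% + 4% + 14% = 32%.

32%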